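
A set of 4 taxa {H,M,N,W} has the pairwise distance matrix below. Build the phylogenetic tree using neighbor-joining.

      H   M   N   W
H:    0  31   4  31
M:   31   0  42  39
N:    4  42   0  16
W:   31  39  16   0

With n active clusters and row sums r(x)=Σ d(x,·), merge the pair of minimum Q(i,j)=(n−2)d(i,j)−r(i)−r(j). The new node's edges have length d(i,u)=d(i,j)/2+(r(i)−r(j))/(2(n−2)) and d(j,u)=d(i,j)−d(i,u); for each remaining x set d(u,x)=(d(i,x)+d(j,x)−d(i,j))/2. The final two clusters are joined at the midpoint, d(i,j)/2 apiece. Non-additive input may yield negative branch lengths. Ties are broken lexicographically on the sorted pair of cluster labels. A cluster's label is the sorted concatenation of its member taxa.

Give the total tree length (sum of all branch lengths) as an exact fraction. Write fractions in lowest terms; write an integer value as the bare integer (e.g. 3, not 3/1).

step 1: merge (H,N) at d=4, Q=-120; branch lengths H→3, N→1; new cluster HN
  updated: d(HN,M)=69/2, d(HN,W)=43/2
step 2: merge (HN,M) at d=69/2, Q=-95; branch lengths HN→17/2, M→26; new cluster HMN
  updated: d(HMN,W)=13
step 3: merge (HMN,W) at d=13; branch lengths HMN→13/2, W→13/2; new cluster HMNW
final tree: (((H:3,N:1):17/2,M:26):13/2,W:13/2)
total length: 103/2

103/2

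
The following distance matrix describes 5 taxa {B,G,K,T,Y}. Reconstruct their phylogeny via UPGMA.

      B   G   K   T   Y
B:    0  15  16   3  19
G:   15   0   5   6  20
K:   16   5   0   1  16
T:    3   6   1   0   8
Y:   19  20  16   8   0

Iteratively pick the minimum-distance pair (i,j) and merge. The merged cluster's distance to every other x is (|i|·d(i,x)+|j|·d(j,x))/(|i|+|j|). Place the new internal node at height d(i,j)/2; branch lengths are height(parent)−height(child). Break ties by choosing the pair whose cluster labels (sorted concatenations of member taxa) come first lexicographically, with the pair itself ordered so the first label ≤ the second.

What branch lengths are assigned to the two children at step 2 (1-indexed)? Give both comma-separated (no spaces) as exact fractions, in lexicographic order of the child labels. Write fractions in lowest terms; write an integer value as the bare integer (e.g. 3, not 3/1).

11/4,9/4

1. join K+T (d=1) ⇒ KT; edges |K|=1/2, |T|=1/2
  updated: d(B,KT)=19/2, d(G,KT)=11/2, d(KT,Y)=12
2. join G+KT (d=11/2) ⇒ GKT; edges |G|=11/4, |KT|=9/4
  updated: d(B,GKT)=34/3, d(GKT,Y)=44/3
3. join B+GKT (d=34/3) ⇒ BGKT; edges |B|=17/3, |GKT|=35/12
  updated: d(BGKT,Y)=63/4
4. join BGKT+Y (d=63/4) ⇒ BGKTY; edges |BGKT|=53/24, |Y|=63/8
final tree: ((B:17/3,(G:11/4,(K:1/2,T:1/2):9/4):35/12):53/24,Y:63/8)
total length: 74/3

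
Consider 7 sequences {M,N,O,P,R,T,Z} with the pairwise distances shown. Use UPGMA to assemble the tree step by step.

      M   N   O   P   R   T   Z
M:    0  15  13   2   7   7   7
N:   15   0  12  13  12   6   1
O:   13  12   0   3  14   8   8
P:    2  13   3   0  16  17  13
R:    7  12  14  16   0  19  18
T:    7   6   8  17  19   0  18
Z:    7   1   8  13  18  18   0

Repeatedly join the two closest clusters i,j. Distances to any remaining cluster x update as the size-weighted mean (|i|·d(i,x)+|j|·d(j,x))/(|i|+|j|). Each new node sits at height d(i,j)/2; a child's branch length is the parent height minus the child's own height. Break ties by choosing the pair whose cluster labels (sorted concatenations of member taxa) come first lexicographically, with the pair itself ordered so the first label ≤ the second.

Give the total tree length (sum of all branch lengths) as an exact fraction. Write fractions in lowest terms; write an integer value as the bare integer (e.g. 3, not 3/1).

371/12

step 1: merge (N,Z) at d=1; branch lengths N→1/2, Z→1/2; new cluster NZ
  updated: d(M,NZ)=11, d(NZ,O)=10, d(NZ,P)=13, d(NZ,R)=15, d(NZ,T)=12
step 2: merge (M,P) at d=2; branch lengths M→1, P→1; new cluster MP
  updated: d(MP,NZ)=12, d(MP,O)=8, d(MP,R)=23/2, d(MP,T)=12
step 3: merge (MP,O) at d=8; branch lengths MP→3, O→4; new cluster MOP
  updated: d(MOP,NZ)=34/3, d(MOP,R)=37/3, d(MOP,T)=32/3
step 4: merge (MOP,T) at d=32/3; branch lengths MOP→4/3, T→16/3; new cluster MOPT
  updated: d(MOPT,NZ)=23/2, d(MOPT,R)=14
step 5: merge (MOPT,NZ) at d=23/2; branch lengths MOPT→5/12, NZ→21/4; new cluster MNOPTZ
  updated: d(MNOPTZ,R)=43/3
step 6: merge (MNOPTZ,R) at d=43/3; branch lengths MNOPTZ→17/12, R→43/6; new cluster MNOPRTZ
final tree: (((((M:1,P:1):3,O:4):4/3,T:16/3):5/12,(N:1/2,Z:1/2):21/4):17/12,R:43/6)
total length: 371/12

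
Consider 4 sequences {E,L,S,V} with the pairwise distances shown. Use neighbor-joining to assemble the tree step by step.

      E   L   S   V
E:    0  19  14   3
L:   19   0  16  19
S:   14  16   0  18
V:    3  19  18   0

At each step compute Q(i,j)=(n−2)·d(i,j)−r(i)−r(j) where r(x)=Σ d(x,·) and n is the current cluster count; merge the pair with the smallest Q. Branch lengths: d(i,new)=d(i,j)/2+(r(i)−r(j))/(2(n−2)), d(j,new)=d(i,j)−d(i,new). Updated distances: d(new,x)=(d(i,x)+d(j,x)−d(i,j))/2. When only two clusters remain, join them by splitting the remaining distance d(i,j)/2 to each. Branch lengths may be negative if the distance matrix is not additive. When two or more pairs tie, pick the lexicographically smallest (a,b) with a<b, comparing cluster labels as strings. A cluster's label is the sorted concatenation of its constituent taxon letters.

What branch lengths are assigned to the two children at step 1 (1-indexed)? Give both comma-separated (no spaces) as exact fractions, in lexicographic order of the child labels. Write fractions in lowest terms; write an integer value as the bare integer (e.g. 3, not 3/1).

step 1: merge (E,V) at d=3, Q=-70; branch lengths E→1/2, V→5/2; new cluster EV
  updated: d(EV,L)=35/2, d(EV,S)=29/2
step 2: merge (EV,L) at d=35/2, Q=-48; branch lengths EV→8, L→19/2; new cluster ELV
  updated: d(ELV,S)=13/2
step 3: merge (ELV,S) at d=13/2; branch lengths ELV→13/4, S→13/4; new cluster ELSV
final tree: (((E:1/2,V:5/2):8,L:19/2):13/4,S:13/4)
total length: 27

1/2,5/2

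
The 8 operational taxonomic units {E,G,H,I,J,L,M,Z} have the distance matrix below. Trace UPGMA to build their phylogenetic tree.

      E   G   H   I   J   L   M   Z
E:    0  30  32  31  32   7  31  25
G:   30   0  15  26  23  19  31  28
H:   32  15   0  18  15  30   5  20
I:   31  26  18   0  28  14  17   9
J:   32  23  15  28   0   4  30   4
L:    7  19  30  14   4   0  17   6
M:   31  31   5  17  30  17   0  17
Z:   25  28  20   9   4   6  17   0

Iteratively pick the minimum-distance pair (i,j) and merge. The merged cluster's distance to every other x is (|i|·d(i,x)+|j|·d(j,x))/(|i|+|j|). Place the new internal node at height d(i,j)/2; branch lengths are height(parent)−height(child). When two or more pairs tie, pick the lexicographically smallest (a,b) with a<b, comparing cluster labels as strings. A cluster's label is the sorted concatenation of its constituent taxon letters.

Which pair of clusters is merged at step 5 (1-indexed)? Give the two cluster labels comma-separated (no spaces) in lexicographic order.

HM,IJLZ

step 1: merge (J,L) at d=4; branch lengths J→2, L→2; new cluster JL
  updated: d(E,JL)=39/2, d(G,JL)=21, d(H,JL)=45/2, d(I,JL)=21, d(JL,M)=47/2, d(JL,Z)=5
step 2: merge (H,M) at d=5; branch lengths H→5/2, M→5/2; new cluster HM
  updated: d(E,HM)=63/2, d(G,HM)=23, d(HM,I)=35/2, d(HM,JL)=23, d(HM,Z)=37/2
step 3: merge (JL,Z) at d=5; branch lengths JL→1/2, Z→5/2; new cluster JLZ
  updated: d(E,JLZ)=64/3, d(G,JLZ)=70/3, d(HM,JLZ)=43/2, d(I,JLZ)=17
step 4: merge (I,JLZ) at d=17; branch lengths I→17/2, JLZ→6; new cluster IJLZ
  updated: d(E,IJLZ)=95/4, d(G,IJLZ)=24, d(HM,IJLZ)=41/2
step 5: merge (HM,IJLZ) at d=41/2; branch lengths HM→31/4, IJLZ→7/4; new cluster HIJLMZ
  updated: d(E,HIJLMZ)=79/3, d(G,HIJLMZ)=71/3
step 6: merge (G,HIJLMZ) at d=71/3; branch lengths G→71/6, HIJLMZ→19/12; new cluster GHIJLMZ
  updated: d(E,GHIJLMZ)=188/7
step 7: merge (E,GHIJLMZ) at d=188/7; branch lengths E→94/7, GHIJLMZ→67/42; new cluster EGHIJLMZ
final tree: (E:94/7,(G:71/6,((H:5/2,M:5/2):31/4,(I:17/2,((J:2,L:2):1/2,Z:5/2):6):7/4):19/12):67/42)
total length: 5413/84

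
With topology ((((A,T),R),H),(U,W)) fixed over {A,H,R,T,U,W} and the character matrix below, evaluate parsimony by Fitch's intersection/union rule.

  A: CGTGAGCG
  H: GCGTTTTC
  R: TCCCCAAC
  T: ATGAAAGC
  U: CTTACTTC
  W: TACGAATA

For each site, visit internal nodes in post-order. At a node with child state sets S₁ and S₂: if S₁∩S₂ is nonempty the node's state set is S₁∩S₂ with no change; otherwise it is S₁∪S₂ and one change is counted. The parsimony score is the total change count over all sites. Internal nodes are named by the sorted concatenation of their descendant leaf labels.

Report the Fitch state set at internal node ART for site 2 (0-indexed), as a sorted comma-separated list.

C,G,T

[col 0] AT: children A:{C}, T:{A} ∪→ {A,C}; cost 1
[col 0] ART: children AT:{A,C}, R:{T} ∪→ {A,C,T}; cost 1
[col 0] AHRT: children ART:{A,C,T}, H:{G} ∪→ {A,C,G,T}; cost 1
[col 0] UW: children U:{C}, W:{T} ∪→ {C,T}; cost 1
[col 0] AHRTUW: children AHRT:{A,C,G,T}, UW:{C,T} ∩→ {C,T}; cost 0
[col 1] AT: children A:{G}, T:{T} ∪→ {G,T}; cost 1
[col 1] ART: children AT:{G,T}, R:{C} ∪→ {C,G,T}; cost 1
[col 1] AHRT: children ART:{C,G,T}, H:{C} ∩→ {C}; cost 0
[col 1] UW: children U:{T}, W:{A} ∪→ {A,T}; cost 1
[col 1] AHRTUW: children AHRT:{C}, UW:{A,T} ∪→ {A,C,T}; cost 1
[col 2] AT: children A:{T}, T:{G} ∪→ {G,T}; cost 1
[col 2] ART: children AT:{G,T}, R:{C} ∪→ {C,G,T}; cost 1
[col 2] AHRT: children ART:{C,G,T}, H:{G} ∩→ {G}; cost 0
[col 2] UW: children U:{T}, W:{C} ∪→ {C,T}; cost 1
[col 2] AHRTUW: children AHRT:{G}, UW:{C,T} ∪→ {C,G,T}; cost 1
[col 3] AT: children A:{G}, T:{A} ∪→ {A,G}; cost 1
[col 3] ART: children AT:{A,G}, R:{C} ∪→ {A,C,G}; cost 1
[col 3] AHRT: children ART:{A,C,G}, H:{T} ∪→ {A,C,G,T}; cost 1
[col 3] UW: children U:{A}, W:{G} ∪→ {A,G}; cost 1
[col 3] AHRTUW: children AHRT:{A,C,G,T}, UW:{A,G} ∩→ {A,G}; cost 0
[col 4] AT: children A:{A}, T:{A} ∩→ {A}; cost 0
[col 4] ART: children AT:{A}, R:{C} ∪→ {A,C}; cost 1
[col 4] AHRT: children ART:{A,C}, H:{T} ∪→ {A,C,T}; cost 1
[col 4] UW: children U:{C}, W:{A} ∪→ {A,C}; cost 1
[col 4] AHRTUW: children AHRT:{A,C,T}, UW:{A,C} ∩→ {A,C}; cost 0
[col 5] AT: children A:{G}, T:{A} ∪→ {A,G}; cost 1
[col 5] ART: children AT:{A,G}, R:{A} ∩→ {A}; cost 0
[col 5] AHRT: children ART:{A}, H:{T} ∪→ {A,T}; cost 1
[col 5] UW: children U:{T}, W:{A} ∪→ {A,T}; cost 1
[col 5] AHRTUW: children AHRT:{A,T}, UW:{A,T} ∩→ {A,T}; cost 0
[col 6] AT: children A:{C}, T:{G} ∪→ {C,G}; cost 1
[col 6] ART: children AT:{C,G}, R:{A} ∪→ {A,C,G}; cost 1
[col 6] AHRT: children ART:{A,C,G}, H:{T} ∪→ {A,C,G,T}; cost 1
[col 6] UW: children U:{T}, W:{T} ∩→ {T}; cost 0
[col 6] AHRTUW: children AHRT:{A,C,G,T}, UW:{T} ∩→ {T}; cost 0
[col 7] AT: children A:{G}, T:{C} ∪→ {C,G}; cost 1
[col 7] ART: children AT:{C,G}, R:{C} ∩→ {C}; cost 0
[col 7] AHRT: children ART:{C}, H:{C} ∩→ {C}; cost 0
[col 7] UW: children U:{C}, W:{A} ∪→ {A,C}; cost 1
[col 7] AHRTUW: children AHRT:{C}, UW:{A,C} ∩→ {C}; cost 0
per-site changes: [4, 4, 4, 4, 3, 3, 3, 2]; total = 27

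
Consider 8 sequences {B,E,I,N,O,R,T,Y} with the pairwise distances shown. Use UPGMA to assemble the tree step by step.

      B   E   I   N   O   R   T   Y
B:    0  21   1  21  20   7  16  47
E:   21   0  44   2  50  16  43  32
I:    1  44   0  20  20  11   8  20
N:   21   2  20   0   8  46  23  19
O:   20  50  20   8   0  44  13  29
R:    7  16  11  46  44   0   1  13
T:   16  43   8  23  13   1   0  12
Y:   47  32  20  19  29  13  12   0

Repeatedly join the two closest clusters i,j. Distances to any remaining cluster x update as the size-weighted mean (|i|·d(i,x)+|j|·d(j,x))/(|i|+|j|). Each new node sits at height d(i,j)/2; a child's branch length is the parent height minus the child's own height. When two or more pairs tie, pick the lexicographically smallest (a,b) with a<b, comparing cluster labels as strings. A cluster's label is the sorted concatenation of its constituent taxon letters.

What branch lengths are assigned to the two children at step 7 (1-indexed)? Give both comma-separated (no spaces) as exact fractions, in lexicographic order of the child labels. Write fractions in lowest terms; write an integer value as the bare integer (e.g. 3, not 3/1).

step 1: merge (B,I) at d=1; branch lengths B→1/2, I→1/2; new cluster BI
  updated: d(BI,E)=65/2, d(BI,N)=41/2, d(BI,O)=20, d(BI,R)=9, d(BI,T)=12, d(BI,Y)=67/2
step 2: merge (R,T) at d=1; branch lengths R→1/2, T→1/2; new cluster RT
  updated: d(BI,RT)=21/2, d(E,RT)=59/2, d(N,RT)=69/2, d(O,RT)=57/2, d(RT,Y)=25/2
step 3: merge (E,N) at d=2; branch lengths E→1, N→1; new cluster EN
  updated: d(BI,EN)=53/2, d(EN,O)=29, d(EN,RT)=32, d(EN,Y)=51/2
step 4: merge (BI,RT) at d=21/2; branch lengths BI→19/4, RT→19/4; new cluster BIRT
  updated: d(BIRT,EN)=117/4, d(BIRT,O)=97/4, d(BIRT,Y)=23
step 5: merge (BIRT,Y) at d=23; branch lengths BIRT→25/4, Y→23/2; new cluster BIRTY
  updated: d(BIRTY,EN)=57/2, d(BIRTY,O)=126/5
step 6: merge (BIRTY,O) at d=126/5; branch lengths BIRTY→11/10, O→63/5; new cluster BIORTY
  updated: d(BIORTY,EN)=343/12
step 7: merge (BIORTY,EN) at d=343/12; branch lengths BIORTY→203/120, EN→319/24; new cluster BEINORTY
final tree: (((((B:1/2,I:1/2):19/4,(R:1/2,T:1/2):19/4):25/4,Y:23/2):11/10,O:63/5):203/120,(E:1,N:1):319/24)
total length: 899/15

203/120,319/24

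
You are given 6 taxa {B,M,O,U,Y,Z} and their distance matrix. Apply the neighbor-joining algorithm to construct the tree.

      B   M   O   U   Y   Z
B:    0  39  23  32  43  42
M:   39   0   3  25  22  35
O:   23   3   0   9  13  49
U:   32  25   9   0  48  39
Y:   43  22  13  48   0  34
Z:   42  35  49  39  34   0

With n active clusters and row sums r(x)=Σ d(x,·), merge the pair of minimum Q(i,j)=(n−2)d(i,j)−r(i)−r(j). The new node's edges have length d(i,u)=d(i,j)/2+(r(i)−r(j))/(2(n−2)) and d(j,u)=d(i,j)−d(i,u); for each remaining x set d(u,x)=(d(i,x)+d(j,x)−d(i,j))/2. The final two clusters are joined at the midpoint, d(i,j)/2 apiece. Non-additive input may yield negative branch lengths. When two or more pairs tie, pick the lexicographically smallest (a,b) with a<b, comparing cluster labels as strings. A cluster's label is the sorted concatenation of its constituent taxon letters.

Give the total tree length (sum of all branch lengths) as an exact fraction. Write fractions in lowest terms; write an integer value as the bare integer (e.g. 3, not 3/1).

165/2

iteration 1: select Y,Z (d=34, Q=-223); attach at lengths (97/8, 175/8); label the merged cluster YZ
  updated: d(B,YZ)=51/2, d(M,YZ)=23/2, d(O,YZ)=14, d(U,YZ)=53/2
iteration 2: select M,YZ (d=23/2, Q=-243/2); attach at lengths (71/12, 67/12); label the merged cluster MYZ
  updated: d(B,MYZ)=53/2, d(MYZ,O)=11/4, d(MYZ,U)=20
iteration 3: select B,U (d=32, Q=-157/2); attach at lengths (169/8, 87/8); label the merged cluster BU
  updated: d(BU,MYZ)=29/4, d(BU,O)=0
iteration 4: select BU,MYZ (d=29/4, Q=-10); attach at lengths (9/4, 5); label the merged cluster BMUYZ
  updated: d(BMUYZ,O)=-9/4
iteration 5: select BMUYZ,O (d=-9/4); attach at lengths (-9/8, -9/8); label the merged cluster BMOUYZ
final tree: (((B:169/8,U:87/8):9/4,(M:71/12,(Y:97/8,Z:175/8):67/12):5):-9/8,O:-9/8)
total length: 165/2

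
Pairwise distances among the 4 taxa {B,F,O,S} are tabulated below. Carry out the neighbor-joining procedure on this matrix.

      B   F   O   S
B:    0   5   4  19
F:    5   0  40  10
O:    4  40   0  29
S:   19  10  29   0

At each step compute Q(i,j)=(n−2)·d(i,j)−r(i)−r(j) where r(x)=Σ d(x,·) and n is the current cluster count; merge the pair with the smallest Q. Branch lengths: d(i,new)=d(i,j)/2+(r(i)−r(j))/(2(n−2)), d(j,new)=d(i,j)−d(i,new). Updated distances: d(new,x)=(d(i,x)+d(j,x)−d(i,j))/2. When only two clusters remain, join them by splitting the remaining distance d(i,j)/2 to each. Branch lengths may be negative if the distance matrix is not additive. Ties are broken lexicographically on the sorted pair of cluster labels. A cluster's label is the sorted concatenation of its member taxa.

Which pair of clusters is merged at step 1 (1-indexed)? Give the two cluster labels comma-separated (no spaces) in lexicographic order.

B,O

1. join B+O (d=4, Q=-93) ⇒ BO; edges |B|=-37/4, |O|=53/4
  updated: d(BO,F)=41/2, d(BO,S)=22
2. join BO+F (d=41/2, Q=-105/2) ⇒ BFO; edges |BO|=65/4, |F|=17/4
  updated: d(BFO,S)=23/4
3. join BFO+S (d=23/4) ⇒ BFOS; edges |BFO|=23/8, |S|=23/8
final tree: (((B:-37/4,O:53/4):65/4,F:17/4):23/8,S:23/8)
total length: 121/4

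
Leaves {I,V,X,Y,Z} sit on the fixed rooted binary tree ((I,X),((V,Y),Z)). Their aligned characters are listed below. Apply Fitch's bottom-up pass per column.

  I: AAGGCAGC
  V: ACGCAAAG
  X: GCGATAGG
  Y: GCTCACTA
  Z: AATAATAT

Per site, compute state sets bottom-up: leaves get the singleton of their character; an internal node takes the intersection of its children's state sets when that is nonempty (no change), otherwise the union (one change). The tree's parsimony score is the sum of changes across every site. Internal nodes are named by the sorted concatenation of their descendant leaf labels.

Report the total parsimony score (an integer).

17

[col 0] IX: children I:{A}, X:{G} ∪→ {A,G}; cost 1
[col 0] VY: children V:{A}, Y:{G} ∪→ {A,G}; cost 1
[col 0] VYZ: children VY:{A,G}, Z:{A} ∩→ {A}; cost 0
[col 0] IVXYZ: children IX:{A,G}, VYZ:{A} ∩→ {A}; cost 0
[col 1] IX: children I:{A}, X:{C} ∪→ {A,C}; cost 1
[col 1] VY: children V:{C}, Y:{C} ∩→ {C}; cost 0
[col 1] VYZ: children VY:{C}, Z:{A} ∪→ {A,C}; cost 1
[col 1] IVXYZ: children IX:{A,C}, VYZ:{A,C} ∩→ {A,C}; cost 0
[col 2] IX: children I:{G}, X:{G} ∩→ {G}; cost 0
[col 2] VY: children V:{G}, Y:{T} ∪→ {G,T}; cost 1
[col 2] VYZ: children VY:{G,T}, Z:{T} ∩→ {T}; cost 0
[col 2] IVXYZ: children IX:{G}, VYZ:{T} ∪→ {G,T}; cost 1
[col 3] IX: children I:{G}, X:{A} ∪→ {A,G}; cost 1
[col 3] VY: children V:{C}, Y:{C} ∩→ {C}; cost 0
[col 3] VYZ: children VY:{C}, Z:{A} ∪→ {A,C}; cost 1
[col 3] IVXYZ: children IX:{A,G}, VYZ:{A,C} ∩→ {A}; cost 0
[col 4] IX: children I:{C}, X:{T} ∪→ {C,T}; cost 1
[col 4] VY: children V:{A}, Y:{A} ∩→ {A}; cost 0
[col 4] VYZ: children VY:{A}, Z:{A} ∩→ {A}; cost 0
[col 4] IVXYZ: children IX:{C,T}, VYZ:{A} ∪→ {A,C,T}; cost 1
[col 5] IX: children I:{A}, X:{A} ∩→ {A}; cost 0
[col 5] VY: children V:{A}, Y:{C} ∪→ {A,C}; cost 1
[col 5] VYZ: children VY:{A,C}, Z:{T} ∪→ {A,C,T}; cost 1
[col 5] IVXYZ: children IX:{A}, VYZ:{A,C,T} ∩→ {A}; cost 0
[col 6] IX: children I:{G}, X:{G} ∩→ {G}; cost 0
[col 6] VY: children V:{A}, Y:{T} ∪→ {A,T}; cost 1
[col 6] VYZ: children VY:{A,T}, Z:{A} ∩→ {A}; cost 0
[col 6] IVXYZ: children IX:{G}, VYZ:{A} ∪→ {A,G}; cost 1
[col 7] IX: children I:{C}, X:{G} ∪→ {C,G}; cost 1
[col 7] VY: children V:{G}, Y:{A} ∪→ {A,G}; cost 1
[col 7] VYZ: children VY:{A,G}, Z:{T} ∪→ {A,G,T}; cost 1
[col 7] IVXYZ: children IX:{C,G}, VYZ:{A,G,T} ∩→ {G}; cost 0
per-site changes: [2, 2, 2, 2, 2, 2, 2, 3]; total = 17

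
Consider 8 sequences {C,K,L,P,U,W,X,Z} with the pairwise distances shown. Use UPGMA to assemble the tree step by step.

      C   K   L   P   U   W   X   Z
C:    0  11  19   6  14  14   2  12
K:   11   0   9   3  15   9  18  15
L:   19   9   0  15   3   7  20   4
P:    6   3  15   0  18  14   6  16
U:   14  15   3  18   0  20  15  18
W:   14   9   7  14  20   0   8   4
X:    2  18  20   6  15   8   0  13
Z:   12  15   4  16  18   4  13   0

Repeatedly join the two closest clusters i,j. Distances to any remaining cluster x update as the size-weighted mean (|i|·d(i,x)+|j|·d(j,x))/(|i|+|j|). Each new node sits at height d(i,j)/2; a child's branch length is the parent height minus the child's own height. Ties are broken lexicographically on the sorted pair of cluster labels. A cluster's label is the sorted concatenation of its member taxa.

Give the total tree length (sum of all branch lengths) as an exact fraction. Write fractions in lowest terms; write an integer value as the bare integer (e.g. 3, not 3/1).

251/8

iteration 1: select C,X (d=2); attach at lengths (1, 1); label the merged cluster CX
  updated: d(CX,K)=29/2, d(CX,L)=39/2, d(CX,P)=6, d(CX,U)=29/2, d(CX,W)=11, d(CX,Z)=25/2
iteration 2: select K,P (d=3); attach at lengths (3/2, 3/2); label the merged cluster KP
  updated: d(CX,KP)=41/4, d(KP,L)=12, d(KP,U)=33/2, d(KP,W)=23/2, d(KP,Z)=31/2
iteration 3: select L,U (d=3); attach at lengths (3/2, 3/2); label the merged cluster LU
  updated: d(CX,LU)=17, d(KP,LU)=57/4, d(LU,W)=27/2, d(LU,Z)=11
iteration 4: select W,Z (d=4); attach at lengths (2, 2); label the merged cluster WZ
  updated: d(CX,WZ)=47/4, d(KP,WZ)=27/2, d(LU,WZ)=49/4
iteration 5: select CX,KP (d=41/4); attach at lengths (33/8, 29/8); label the merged cluster CKPX
  updated: d(CKPX,LU)=125/8, d(CKPX,WZ)=101/8
iteration 6: select LU,WZ (d=49/4); attach at lengths (37/8, 33/8); label the merged cluster LUWZ
  updated: d(CKPX,LUWZ)=113/8
iteration 7: select CKPX,LUWZ (d=113/8); attach at lengths (31/16, 15/16); label the merged cluster CKLPUWXZ
final tree: (((C:1,X:1):33/8,(K:3/2,P:3/2):29/8):31/16,((L:3/2,U:3/2):37/8,(W:2,Z:2):33/8):15/16)
total length: 251/8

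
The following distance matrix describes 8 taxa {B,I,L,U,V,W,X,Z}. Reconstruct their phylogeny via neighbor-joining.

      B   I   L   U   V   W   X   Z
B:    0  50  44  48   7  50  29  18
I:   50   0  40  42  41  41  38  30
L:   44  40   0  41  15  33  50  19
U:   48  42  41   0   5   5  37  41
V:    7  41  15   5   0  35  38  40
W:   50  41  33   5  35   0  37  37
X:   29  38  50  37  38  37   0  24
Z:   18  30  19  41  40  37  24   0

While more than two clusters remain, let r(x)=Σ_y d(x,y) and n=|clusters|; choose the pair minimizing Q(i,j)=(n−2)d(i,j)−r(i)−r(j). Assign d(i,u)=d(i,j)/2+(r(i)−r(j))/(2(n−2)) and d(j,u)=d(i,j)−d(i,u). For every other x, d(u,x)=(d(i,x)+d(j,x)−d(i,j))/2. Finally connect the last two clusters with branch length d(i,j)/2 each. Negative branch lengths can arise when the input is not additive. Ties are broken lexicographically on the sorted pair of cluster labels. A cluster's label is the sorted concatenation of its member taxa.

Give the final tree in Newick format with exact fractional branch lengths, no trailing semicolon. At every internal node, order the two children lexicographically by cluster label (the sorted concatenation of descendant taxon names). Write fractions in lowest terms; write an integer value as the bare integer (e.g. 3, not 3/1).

iteration 1: select U,W (d=5, Q=-427); attach at lengths (11/12, 49/12); label the merged cluster UW
  updated: d(B,UW)=93/2, d(I,UW)=39, d(L,UW)=69/2, d(UW,V)=35/2, d(UW,X)=69/2, d(UW,Z)=73/2
iteration 2: select B,V (d=7, Q=-318); attach at lengths (71/10, -1/10); label the merged cluster BV
  updated: d(BV,I)=42, d(BV,L)=26, d(BV,UW)=57/2, d(BV,X)=30, d(BV,Z)=51/2
iteration 3: select L,Z (d=19, Q=-457/2); attach at lengths (221/16, 83/16); label the merged cluster LZ
  updated: d(BV,LZ)=65/4, d(I,LZ)=51/2, d(LZ,UW)=26, d(LZ,X)=55/2
iteration 4: select BV,LZ (d=65/4, Q=-653/4); attach at lengths (281/24, 109/24); label the merged cluster BLVZ
  updated: d(BLVZ,I)=205/8, d(BLVZ,UW)=153/8, d(BLVZ,X)=165/8
iteration 5: select BLVZ,UW (d=153/8, Q=-479/4); attach at lengths (11/4, 131/8); label the merged cluster BLUVWZ
  updated: d(BLUVWZ,I)=91/4, d(BLUVWZ,X)=18
iteration 6: select BLUVWZ,I (d=91/4, Q=-315/4); attach at lengths (11/8, 171/8); label the merged cluster BILUVWZ
  updated: d(BILUVWZ,X)=133/8
iteration 7: select BILUVWZ,X (d=133/8); attach at lengths (133/16, 133/16); label the merged cluster BILUVWXZ
final tree: (((((B:71/10,V:-1/10):281/24,(L:221/16,Z:83/16):109/24):11/4,(U:11/12,W:49/12):131/8):11/8,I:171/8):133/16,X:133/16)
total length: 423/4

(((((B:71/10,V:-1/10):281/24,(L:221/16,Z:83/16):109/24):11/4,(U:11/12,W:49/12):131/8):11/8,I:171/8):133/16,X:133/16)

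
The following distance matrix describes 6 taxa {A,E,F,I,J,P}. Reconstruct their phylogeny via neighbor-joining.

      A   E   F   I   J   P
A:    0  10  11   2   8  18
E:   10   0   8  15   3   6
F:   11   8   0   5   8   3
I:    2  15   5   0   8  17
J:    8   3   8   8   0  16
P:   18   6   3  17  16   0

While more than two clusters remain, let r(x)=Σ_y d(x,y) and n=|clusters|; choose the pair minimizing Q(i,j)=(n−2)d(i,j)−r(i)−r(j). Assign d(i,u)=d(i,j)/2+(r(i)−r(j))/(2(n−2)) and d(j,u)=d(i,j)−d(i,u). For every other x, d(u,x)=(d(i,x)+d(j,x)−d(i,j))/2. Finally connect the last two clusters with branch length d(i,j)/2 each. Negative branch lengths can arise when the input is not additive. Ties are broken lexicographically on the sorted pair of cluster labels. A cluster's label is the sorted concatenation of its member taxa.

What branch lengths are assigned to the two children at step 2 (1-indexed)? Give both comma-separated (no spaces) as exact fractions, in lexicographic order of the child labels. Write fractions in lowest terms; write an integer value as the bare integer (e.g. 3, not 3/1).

-13/12,49/12

iteration 1: select A,I (d=2, Q=-88); attach at lengths (5/4, 3/4); label the merged cluster AI
  updated: d(AI,E)=23/2, d(AI,F)=7, d(AI,J)=7, d(AI,P)=33/2
iteration 2: select F,P (d=3, Q=-117/2); attach at lengths (-13/12, 49/12); label the merged cluster FP
  updated: d(AI,FP)=41/4, d(E,FP)=11/2, d(FP,J)=21/2
iteration 3: select AI,J (d=7, Q=-141/4); attach at lengths (89/16, 23/16); label the merged cluster AIJ
  updated: d(AIJ,E)=15/4, d(AIJ,FP)=55/8
iteration 4: select AIJ,E (d=15/4, Q=-129/8); attach at lengths (41/16, 19/16); label the merged cluster AEIJ
  updated: d(AEIJ,FP)=69/16
iteration 5: select AEIJ,FP (d=69/16); attach at lengths (69/32, 69/32); label the merged cluster AEFIJP
final tree: ((((A:5/4,I:3/4):89/16,J:23/16):41/16,E:19/16):69/32,(F:-13/12,P:49/12):69/32)
total length: 321/16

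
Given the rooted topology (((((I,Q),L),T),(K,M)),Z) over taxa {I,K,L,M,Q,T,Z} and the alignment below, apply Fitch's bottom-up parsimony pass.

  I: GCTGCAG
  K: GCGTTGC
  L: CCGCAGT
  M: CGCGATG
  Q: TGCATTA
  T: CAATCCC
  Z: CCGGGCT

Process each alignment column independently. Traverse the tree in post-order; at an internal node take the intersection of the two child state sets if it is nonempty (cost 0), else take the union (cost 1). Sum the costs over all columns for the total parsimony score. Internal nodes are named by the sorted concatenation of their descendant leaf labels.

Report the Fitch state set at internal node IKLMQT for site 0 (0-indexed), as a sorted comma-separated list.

site 0, node IQ: I={G} ∪ Q={T} → {G,T} (+1)
site 0, node ILQ: IQ={G,T} ∪ L={C} → {C,G,T} (+1)
site 0, node ILQT: ILQ={C,G,T} ∩ T={C} → {C} (+0)
site 0, node KM: K={G} ∪ M={C} → {C,G} (+1)
site 0, node IKLMQT: ILQT={C} ∩ KM={C,G} → {C} (+0)
site 0, node IKLMQTZ: IKLMQT={C} ∩ Z={C} → {C} (+0)
site 1, node IQ: I={C} ∪ Q={G} → {C,G} (+1)
site 1, node ILQ: IQ={C,G} ∩ L={C} → {C} (+0)
site 1, node ILQT: ILQ={C} ∪ T={A} → {A,C} (+1)
site 1, node KM: K={C} ∪ M={G} → {C,G} (+1)
site 1, node IKLMQT: ILQT={A,C} ∩ KM={C,G} → {C} (+0)
site 1, node IKLMQTZ: IKLMQT={C} ∩ Z={C} → {C} (+0)
site 2, node IQ: I={T} ∪ Q={C} → {C,T} (+1)
site 2, node ILQ: IQ={C,T} ∪ L={G} → {C,G,T} (+1)
site 2, node ILQT: ILQ={C,G,T} ∪ T={A} → {A,C,G,T} (+1)
site 2, node KM: K={G} ∪ M={C} → {C,G} (+1)
site 2, node IKLMQT: ILQT={A,C,G,T} ∩ KM={C,G} → {C,G} (+0)
site 2, node IKLMQTZ: IKLMQT={C,G} ∩ Z={G} → {G} (+0)
site 3, node IQ: I={G} ∪ Q={A} → {A,G} (+1)
site 3, node ILQ: IQ={A,G} ∪ L={C} → {A,C,G} (+1)
site 3, node ILQT: ILQ={A,C,G} ∪ T={T} → {A,C,G,T} (+1)
site 3, node KM: K={T} ∪ M={G} → {G,T} (+1)
site 3, node IKLMQT: ILQT={A,C,G,T} ∩ KM={G,T} → {G,T} (+0)
site 3, node IKLMQTZ: IKLMQT={G,T} ∩ Z={G} → {G} (+0)
site 4, node IQ: I={C} ∪ Q={T} → {C,T} (+1)
site 4, node ILQ: IQ={C,T} ∪ L={A} → {A,C,T} (+1)
site 4, node ILQT: ILQ={A,C,T} ∩ T={C} → {C} (+0)
site 4, node KM: K={T} ∪ M={A} → {A,T} (+1)
site 4, node IKLMQT: ILQT={C} ∪ KM={A,T} → {A,C,T} (+1)
site 4, node IKLMQTZ: IKLMQT={A,C,T} ∪ Z={G} → {A,C,G,T} (+1)
site 5, node IQ: I={A} ∪ Q={T} → {A,T} (+1)
site 5, node ILQ: IQ={A,T} ∪ L={G} → {A,G,T} (+1)
site 5, node ILQT: ILQ={A,G,T} ∪ T={C} → {A,C,G,T} (+1)
site 5, node KM: K={G} ∪ M={T} → {G,T} (+1)
site 5, node IKLMQT: ILQT={A,C,G,T} ∩ KM={G,T} → {G,T} (+0)
site 5, node IKLMQTZ: IKLMQT={G,T} ∪ Z={C} → {C,G,T} (+1)
site 6, node IQ: I={G} ∪ Q={A} → {A,G} (+1)
site 6, node ILQ: IQ={A,G} ∪ L={T} → {A,G,T} (+1)
site 6, node ILQT: ILQ={A,G,T} ∪ T={C} → {A,C,G,T} (+1)
site 6, node KM: K={C} ∪ M={G} → {C,G} (+1)
site 6, node IKLMQT: ILQT={A,C,G,T} ∩ KM={C,G} → {C,G} (+0)
site 6, node IKLMQTZ: IKLMQT={C,G} ∪ Z={T} → {C,G,T} (+1)
per-site changes: [3, 3, 4, 4, 5, 5, 5]; total = 29

C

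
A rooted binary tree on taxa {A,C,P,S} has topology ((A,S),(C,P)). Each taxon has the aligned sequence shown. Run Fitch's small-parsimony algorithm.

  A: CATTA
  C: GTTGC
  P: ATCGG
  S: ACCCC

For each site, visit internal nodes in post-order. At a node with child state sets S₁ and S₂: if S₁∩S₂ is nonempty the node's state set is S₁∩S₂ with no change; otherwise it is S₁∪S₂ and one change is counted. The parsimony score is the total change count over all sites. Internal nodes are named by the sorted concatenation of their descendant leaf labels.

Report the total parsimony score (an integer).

[col 0] AS: children A:{C}, S:{A} ∪→ {A,C}; cost 1
[col 0] CP: children C:{G}, P:{A} ∪→ {A,G}; cost 1
[col 0] ACPS: children AS:{A,C}, CP:{A,G} ∩→ {A}; cost 0
[col 1] AS: children A:{A}, S:{C} ∪→ {A,C}; cost 1
[col 1] CP: children C:{T}, P:{T} ∩→ {T}; cost 0
[col 1] ACPS: children AS:{A,C}, CP:{T} ∪→ {A,C,T}; cost 1
[col 2] AS: children A:{T}, S:{C} ∪→ {C,T}; cost 1
[col 2] CP: children C:{T}, P:{C} ∪→ {C,T}; cost 1
[col 2] ACPS: children AS:{C,T}, CP:{C,T} ∩→ {C,T}; cost 0
[col 3] AS: children A:{T}, S:{C} ∪→ {C,T}; cost 1
[col 3] CP: children C:{G}, P:{G} ∩→ {G}; cost 0
[col 3] ACPS: children AS:{C,T}, CP:{G} ∪→ {C,G,T}; cost 1
[col 4] AS: children A:{A}, S:{C} ∪→ {A,C}; cost 1
[col 4] CP: children C:{C}, P:{G} ∪→ {C,G}; cost 1
[col 4] ACPS: children AS:{A,C}, CP:{C,G} ∩→ {C}; cost 0
per-site changes: [2, 2, 2, 2, 2]; total = 10

10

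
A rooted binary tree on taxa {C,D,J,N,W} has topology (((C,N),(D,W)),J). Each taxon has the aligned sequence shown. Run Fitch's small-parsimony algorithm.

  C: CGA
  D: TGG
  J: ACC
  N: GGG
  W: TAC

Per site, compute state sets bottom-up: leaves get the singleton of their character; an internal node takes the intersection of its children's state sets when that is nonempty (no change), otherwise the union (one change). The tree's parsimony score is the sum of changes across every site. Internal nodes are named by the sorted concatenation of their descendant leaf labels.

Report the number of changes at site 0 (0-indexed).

site 0, node CN: C={C} ∪ N={G} → {C,G} (+1)
site 0, node DW: D={T} ∩ W={T} → {T} (+0)
site 0, node CDNW: CN={C,G} ∪ DW={T} → {C,G,T} (+1)
site 0, node CDJNW: CDNW={C,G,T} ∪ J={A} → {A,C,G,T} (+1)
site 1, node CN: C={G} ∩ N={G} → {G} (+0)
site 1, node DW: D={G} ∪ W={A} → {A,G} (+1)
site 1, node CDNW: CN={G} ∩ DW={A,G} → {G} (+0)
site 1, node CDJNW: CDNW={G} ∪ J={C} → {C,G} (+1)
site 2, node CN: C={A} ∪ N={G} → {A,G} (+1)
site 2, node DW: D={G} ∪ W={C} → {C,G} (+1)
site 2, node CDNW: CN={A,G} ∩ DW={C,G} → {G} (+0)
site 2, node CDJNW: CDNW={G} ∪ J={C} → {C,G} (+1)
per-site changes: [3, 2, 3]; total = 8

3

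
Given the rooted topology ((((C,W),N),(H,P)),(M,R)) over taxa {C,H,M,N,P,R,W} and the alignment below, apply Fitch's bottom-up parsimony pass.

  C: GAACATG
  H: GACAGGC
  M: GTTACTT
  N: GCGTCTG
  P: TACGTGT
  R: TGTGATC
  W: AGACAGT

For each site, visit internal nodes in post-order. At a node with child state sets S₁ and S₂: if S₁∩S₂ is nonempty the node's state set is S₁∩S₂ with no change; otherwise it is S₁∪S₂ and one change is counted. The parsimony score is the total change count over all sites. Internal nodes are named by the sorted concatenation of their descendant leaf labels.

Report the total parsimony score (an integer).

24

site 0, node CW: C={G} ∪ W={A} → {A,G} (+1)
site 0, node CNW: CW={A,G} ∩ N={G} → {G} (+0)
site 0, node HP: H={G} ∪ P={T} → {G,T} (+1)
site 0, node CHNPW: CNW={G} ∩ HP={G,T} → {G} (+0)
site 0, node MR: M={G} ∪ R={T} → {G,T} (+1)
site 0, node CHMNPRW: CHNPW={G} ∩ MR={G,T} → {G} (+0)
site 1, node CW: C={A} ∪ W={G} → {A,G} (+1)
site 1, node CNW: CW={A,G} ∪ N={C} → {A,C,G} (+1)
site 1, node HP: H={A} ∩ P={A} → {A} (+0)
site 1, node CHNPW: CNW={A,C,G} ∩ HP={A} → {A} (+0)
site 1, node MR: M={T} ∪ R={G} → {G,T} (+1)
site 1, node CHMNPRW: CHNPW={A} ∪ MR={G,T} → {A,G,T} (+1)
site 2, node CW: C={A} ∩ W={A} → {A} (+0)
site 2, node CNW: CW={A} ∪ N={G} → {A,G} (+1)
site 2, node HP: H={C} ∩ P={C} → {C} (+0)
site 2, node CHNPW: CNW={A,G} ∪ HP={C} → {A,C,G} (+1)
site 2, node MR: M={T} ∩ R={T} → {T} (+0)
site 2, node CHMNPRW: CHNPW={A,C,G} ∪ MR={T} → {A,C,G,T} (+1)
site 3, node CW: C={C} ∩ W={C} → {C} (+0)
site 3, node CNW: CW={C} ∪ N={T} → {C,T} (+1)
site 3, node HP: H={A} ∪ P={G} → {A,G} (+1)
site 3, node CHNPW: CNW={C,T} ∪ HP={A,G} → {A,C,G,T} (+1)
site 3, node MR: M={A} ∪ R={G} → {A,G} (+1)
site 3, node CHMNPRW: CHNPW={A,C,G,T} ∩ MR={A,G} → {A,G} (+0)
site 4, node CW: C={A} ∩ W={A} → {A} (+0)
site 4, node CNW: CW={A} ∪ N={C} → {A,C} (+1)
site 4, node HP: H={G} ∪ P={T} → {G,T} (+1)
site 4, node CHNPW: CNW={A,C} ∪ HP={G,T} → {A,C,G,T} (+1)
site 4, node MR: M={C} ∪ R={A} → {A,C} (+1)
site 4, node CHMNPRW: CHNPW={A,C,G,T} ∩ MR={A,C} → {A,C} (+0)
site 5, node CW: C={T} ∪ W={G} → {G,T} (+1)
site 5, node CNW: CW={G,T} ∩ N={T} → {T} (+0)
site 5, node HP: H={G} ∩ P={G} → {G} (+0)
site 5, node CHNPW: CNW={T} ∪ HP={G} → {G,T} (+1)
site 5, node MR: M={T} ∩ R={T} → {T} (+0)
site 5, node CHMNPRW: CHNPW={G,T} ∩ MR={T} → {T} (+0)
site 6, node CW: C={G} ∪ W={T} → {G,T} (+1)
site 6, node CNW: CW={G,T} ∩ N={G} → {G} (+0)
site 6, node HP: H={C} ∪ P={T} → {C,T} (+1)
site 6, node CHNPW: CNW={G} ∪ HP={C,T} → {C,G,T} (+1)
site 6, node MR: M={T} ∪ R={C} → {C,T} (+1)
site 6, node CHMNPRW: CHNPW={C,G,T} ∩ MR={C,T} → {C,T} (+0)
per-site changes: [3, 4, 3, 4, 4, 2, 4]; total = 24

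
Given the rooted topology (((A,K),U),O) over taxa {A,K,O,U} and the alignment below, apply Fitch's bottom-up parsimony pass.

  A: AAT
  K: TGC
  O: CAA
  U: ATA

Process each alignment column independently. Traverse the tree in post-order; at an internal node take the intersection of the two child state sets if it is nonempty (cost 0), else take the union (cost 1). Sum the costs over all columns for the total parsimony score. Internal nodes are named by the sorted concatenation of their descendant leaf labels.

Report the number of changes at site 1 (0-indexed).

2

[col 0] AK: children A:{A}, K:{T} ∪→ {A,T}; cost 1
[col 0] AKU: children AK:{A,T}, U:{A} ∩→ {A}; cost 0
[col 0] AKOU: children AKU:{A}, O:{C} ∪→ {A,C}; cost 1
[col 1] AK: children A:{A}, K:{G} ∪→ {A,G}; cost 1
[col 1] AKU: children AK:{A,G}, U:{T} ∪→ {A,G,T}; cost 1
[col 1] AKOU: children AKU:{A,G,T}, O:{A} ∩→ {A}; cost 0
[col 2] AK: children A:{T}, K:{C} ∪→ {C,T}; cost 1
[col 2] AKU: children AK:{C,T}, U:{A} ∪→ {A,C,T}; cost 1
[col 2] AKOU: children AKU:{A,C,T}, O:{A} ∩→ {A}; cost 0
per-site changes: [2, 2, 2]; total = 6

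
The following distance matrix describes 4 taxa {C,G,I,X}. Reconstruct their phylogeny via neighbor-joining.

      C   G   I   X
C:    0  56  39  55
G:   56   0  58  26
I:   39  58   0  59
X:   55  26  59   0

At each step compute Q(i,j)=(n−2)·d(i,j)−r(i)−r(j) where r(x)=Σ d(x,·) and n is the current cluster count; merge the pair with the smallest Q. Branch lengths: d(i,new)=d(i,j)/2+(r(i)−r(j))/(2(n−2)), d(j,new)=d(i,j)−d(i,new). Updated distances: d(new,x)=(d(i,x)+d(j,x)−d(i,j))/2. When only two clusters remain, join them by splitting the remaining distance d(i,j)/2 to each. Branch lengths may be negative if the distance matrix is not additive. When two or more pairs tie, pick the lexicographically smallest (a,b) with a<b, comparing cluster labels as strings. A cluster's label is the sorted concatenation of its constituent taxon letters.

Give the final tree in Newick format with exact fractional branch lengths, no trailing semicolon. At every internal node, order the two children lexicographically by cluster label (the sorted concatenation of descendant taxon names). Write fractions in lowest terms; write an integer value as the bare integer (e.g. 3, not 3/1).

1. join C+I (d=39, Q=-228) ⇒ CI; edges |C|=18, |I|=21
  updated: d(CI,G)=75/2, d(CI,X)=75/2
2. join CI+G (d=75/2, Q=-101) ⇒ CGI; edges |CI|=49/2, |G|=13
  updated: d(CGI,X)=13
3. join CGI+X (d=13) ⇒ CGIX; edges |CGI|=13/2, |X|=13/2
final tree: (((C:18,I:21):49/2,G:13):13/2,X:13/2)
total length: 179/2

(((C:18,I:21):49/2,G:13):13/2,X:13/2)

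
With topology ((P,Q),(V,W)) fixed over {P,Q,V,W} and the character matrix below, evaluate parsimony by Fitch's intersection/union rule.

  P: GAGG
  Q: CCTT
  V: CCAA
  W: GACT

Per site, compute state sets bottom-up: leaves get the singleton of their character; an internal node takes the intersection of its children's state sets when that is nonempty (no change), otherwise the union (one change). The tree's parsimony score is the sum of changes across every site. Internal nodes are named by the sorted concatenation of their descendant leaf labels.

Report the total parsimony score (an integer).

9

PQ@0: {G} ∪ {C} = {C,G} (union, +1)
VW@0: {C} ∪ {G} = {C,G} (union, +1)
PQVW@0: {C,G} ∩ {C,G} = {C,G} (intersection, +0)
PQ@1: {A} ∪ {C} = {A,C} (union, +1)
VW@1: {C} ∪ {A} = {A,C} (union, +1)
PQVW@1: {A,C} ∩ {A,C} = {A,C} (intersection, +0)
PQ@2: {G} ∪ {T} = {G,T} (union, +1)
VW@2: {A} ∪ {C} = {A,C} (union, +1)
PQVW@2: {G,T} ∪ {A,C} = {A,C,G,T} (union, +1)
PQ@3: {G} ∪ {T} = {G,T} (union, +1)
VW@3: {A} ∪ {T} = {A,T} (union, +1)
PQVW@3: {G,T} ∩ {A,T} = {T} (intersection, +0)
per-site changes: [2, 2, 3, 2]; total = 9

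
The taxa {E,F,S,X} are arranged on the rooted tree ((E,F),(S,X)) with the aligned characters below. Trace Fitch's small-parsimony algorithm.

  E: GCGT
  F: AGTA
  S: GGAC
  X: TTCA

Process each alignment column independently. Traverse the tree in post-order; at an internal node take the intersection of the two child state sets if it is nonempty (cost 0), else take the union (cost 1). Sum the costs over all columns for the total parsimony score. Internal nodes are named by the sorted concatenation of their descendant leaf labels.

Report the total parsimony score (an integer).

9

EF@0: {G} ∪ {A} = {A,G} (union, +1)
SX@0: {G} ∪ {T} = {G,T} (union, +1)
EFSX@0: {A,G} ∩ {G,T} = {G} (intersection, +0)
EF@1: {C} ∪ {G} = {C,G} (union, +1)
SX@1: {G} ∪ {T} = {G,T} (union, +1)
EFSX@1: {C,G} ∩ {G,T} = {G} (intersection, +0)
EF@2: {G} ∪ {T} = {G,T} (union, +1)
SX@2: {A} ∪ {C} = {A,C} (union, +1)
EFSX@2: {G,T} ∪ {A,C} = {A,C,G,T} (union, +1)
EF@3: {T} ∪ {A} = {A,T} (union, +1)
SX@3: {C} ∪ {A} = {A,C} (union, +1)
EFSX@3: {A,T} ∩ {A,C} = {A} (intersection, +0)
per-site changes: [2, 2, 3, 2]; total = 9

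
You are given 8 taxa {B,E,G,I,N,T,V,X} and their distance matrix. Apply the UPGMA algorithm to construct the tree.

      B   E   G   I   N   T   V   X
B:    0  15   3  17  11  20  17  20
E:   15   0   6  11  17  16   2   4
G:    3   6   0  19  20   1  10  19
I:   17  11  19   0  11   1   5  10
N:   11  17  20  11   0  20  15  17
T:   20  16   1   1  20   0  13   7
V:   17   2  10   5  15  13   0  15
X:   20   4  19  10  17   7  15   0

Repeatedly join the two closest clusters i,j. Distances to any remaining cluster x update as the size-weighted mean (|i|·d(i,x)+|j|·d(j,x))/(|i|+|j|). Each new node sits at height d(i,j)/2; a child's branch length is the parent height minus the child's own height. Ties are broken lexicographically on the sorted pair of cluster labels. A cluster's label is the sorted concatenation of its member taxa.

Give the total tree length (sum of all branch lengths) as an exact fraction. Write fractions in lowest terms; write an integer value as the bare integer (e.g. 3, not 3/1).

iteration 1: select G,T (d=1); attach at lengths (1/2, 1/2); label the merged cluster GT
  updated: d(B,GT)=23/2, d(E,GT)=11, d(GT,I)=10, d(GT,N)=20, d(GT,V)=23/2, d(GT,X)=13
iteration 2: select E,V (d=2); attach at lengths (1, 1); label the merged cluster EV
  updated: d(B,EV)=16, d(EV,GT)=45/4, d(EV,I)=8, d(EV,N)=16, d(EV,X)=19/2
iteration 3: select EV,I (d=8); attach at lengths (3, 4); label the merged cluster EIV
  updated: d(B,EIV)=49/3, d(EIV,GT)=65/6, d(EIV,N)=43/3, d(EIV,X)=29/3
iteration 4: select EIV,X (d=29/3); attach at lengths (5/6, 29/6); label the merged cluster EIVX
  updated: d(B,EIVX)=69/4, d(EIVX,GT)=91/8, d(EIVX,N)=15
iteration 5: select B,N (d=11); attach at lengths (11/2, 11/2); label the merged cluster BN
  updated: d(BN,EIVX)=129/8, d(BN,GT)=63/4
iteration 6: select EIVX,GT (d=91/8); attach at lengths (41/48, 83/16); label the merged cluster EGITVX
  updated: d(BN,EGITVX)=16
iteration 7: select BN,EGITVX (d=16); attach at lengths (5/2, 37/16); label the merged cluster BEGINTVX
final tree: ((B:11/2,N:11/2):5/2,((((E:1,V:1):3,I:4):5/6,X:29/6):41/48,(G:1/2,T:1/2):83/16):37/16)
total length: 1801/48

1801/48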